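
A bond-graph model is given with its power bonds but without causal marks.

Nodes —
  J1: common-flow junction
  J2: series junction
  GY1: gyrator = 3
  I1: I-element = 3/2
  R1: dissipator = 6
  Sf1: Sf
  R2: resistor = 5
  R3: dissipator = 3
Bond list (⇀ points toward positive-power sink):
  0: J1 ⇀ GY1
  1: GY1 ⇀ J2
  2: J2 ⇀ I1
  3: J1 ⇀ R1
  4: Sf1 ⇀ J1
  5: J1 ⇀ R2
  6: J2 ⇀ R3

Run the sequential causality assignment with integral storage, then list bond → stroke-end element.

b0 →J1
b1 →J2
b2 →I1
b3 →J1
b4 →Sf1
b5 →J1
b6 →J2

#4 stroke at Sf1  (Sf1 fixes flow; stroke at Sf1)
#0 stroke at J1  (J1: bond 4 brought flow, rest push out)
#3 stroke at J1  (common-f at J1 fixed by 4)
#5 stroke at J1  (1-jn J1 has f-setter on 4)
#1 stroke at J2  (through GY1, causality inverts; strokes same side of GY1)
#2 stroke at I1  (I1: I, integral causality)
#6 stroke at J2  (1-jn J2 has f-setter on 2)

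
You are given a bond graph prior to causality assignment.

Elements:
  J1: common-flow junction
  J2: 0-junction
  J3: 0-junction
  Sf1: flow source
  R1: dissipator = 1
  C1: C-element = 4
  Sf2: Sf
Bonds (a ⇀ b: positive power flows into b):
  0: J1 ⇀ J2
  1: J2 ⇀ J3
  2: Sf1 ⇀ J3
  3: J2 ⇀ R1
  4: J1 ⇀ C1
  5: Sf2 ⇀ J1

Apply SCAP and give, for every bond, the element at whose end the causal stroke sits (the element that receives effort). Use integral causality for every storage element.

#2 stroke→Sf1  (Sf1 fixes flow; stroke at Sf1)
#5 stroke→Sf2  (Sf2 fixes flow; stroke at Sf2)
#0 stroke→J1  (common-f at J1 fixed by 5)
#4 stroke→J1  (1-jn J1 has f-setter on 5)
#1 stroke→J3  (J3: last free bond brings effort in)
#3 stroke→J2  (closing 0-jn rule on J2)

β0 →J1
β1 →J3
β2 →Sf1
β3 →J2
β4 →J1
β5 →Sf2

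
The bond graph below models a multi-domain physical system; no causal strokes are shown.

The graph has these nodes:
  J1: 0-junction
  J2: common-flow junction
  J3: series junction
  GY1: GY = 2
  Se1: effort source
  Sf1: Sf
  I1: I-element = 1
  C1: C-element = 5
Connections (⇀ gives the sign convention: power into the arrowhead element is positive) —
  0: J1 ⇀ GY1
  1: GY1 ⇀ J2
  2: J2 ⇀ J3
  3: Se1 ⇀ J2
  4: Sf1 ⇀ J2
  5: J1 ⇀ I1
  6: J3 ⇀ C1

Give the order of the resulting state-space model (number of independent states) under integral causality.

2  (C1, I1 all integral)

bond 3 stroke→J2  (Se1 (Se) sets effort on bond)
bond 4 stroke→Sf1  (Sf1: flow source, stroke at near end)
bond 1 stroke→J2  (1-jn J2 has f-setter on 4)
bond 2 stroke→J2  (common-f at J2 fixed by 4)
bond 6 stroke→J3  (J3 flow already set via bond 2)
bond 0 stroke→J1  (GY1 both-in/both-out from 1)
bond 5 stroke→I1  (common-e at J1 fixed by 0)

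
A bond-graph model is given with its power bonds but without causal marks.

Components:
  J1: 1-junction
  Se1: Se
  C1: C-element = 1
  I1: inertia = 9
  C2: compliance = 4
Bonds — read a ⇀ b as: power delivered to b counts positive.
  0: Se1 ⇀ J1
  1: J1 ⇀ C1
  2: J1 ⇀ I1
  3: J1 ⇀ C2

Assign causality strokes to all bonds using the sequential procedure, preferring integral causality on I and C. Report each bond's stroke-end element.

#0 stroke at J1  (source Se1 imposes e)
#1 stroke at J1  (prefer integral on C1)
#2 stroke at I1  (I1: I, integral causality)
#3 stroke at J1  (J1 flow already set via bond 2)

β0 |J1
β1 |J1
β2 |I1
β3 |J1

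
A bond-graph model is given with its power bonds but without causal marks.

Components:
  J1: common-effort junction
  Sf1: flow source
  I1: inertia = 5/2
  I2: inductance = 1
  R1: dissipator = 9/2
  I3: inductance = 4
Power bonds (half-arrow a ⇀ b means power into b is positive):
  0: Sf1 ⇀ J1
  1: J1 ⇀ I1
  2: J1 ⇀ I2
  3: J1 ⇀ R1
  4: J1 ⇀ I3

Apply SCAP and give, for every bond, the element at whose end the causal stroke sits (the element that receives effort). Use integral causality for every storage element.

b0 →Sf1  (source Sf1 imposes f)
b1 →I1  (I1: I, integral causality)
b2 →I2  (I2: I, integral causality)
b4 →I3  (I3 outputs flow p/I3)
b3 →J1  (J1: last free bond brings effort in)

#0 stroke at Sf1
#1 stroke at I1
#2 stroke at I2
#3 stroke at J1
#4 stroke at I3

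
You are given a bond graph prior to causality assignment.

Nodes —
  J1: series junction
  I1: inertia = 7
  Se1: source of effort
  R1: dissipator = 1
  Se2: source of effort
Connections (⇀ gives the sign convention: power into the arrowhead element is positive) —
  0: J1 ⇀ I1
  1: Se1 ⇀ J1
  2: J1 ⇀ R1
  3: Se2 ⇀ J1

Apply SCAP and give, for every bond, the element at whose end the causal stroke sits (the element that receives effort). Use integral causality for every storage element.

b0 stroke at I1
b1 stroke at J1
b2 stroke at J1
b3 stroke at J1

b1 →J1  (Se1 (Se) sets effort on bond)
b3 →J1  (Se2: effort source, stroke at far end)
b0 →I1  (prefer integral on I1)
b2 →J1  (J1: bond 0 brought flow, rest push out)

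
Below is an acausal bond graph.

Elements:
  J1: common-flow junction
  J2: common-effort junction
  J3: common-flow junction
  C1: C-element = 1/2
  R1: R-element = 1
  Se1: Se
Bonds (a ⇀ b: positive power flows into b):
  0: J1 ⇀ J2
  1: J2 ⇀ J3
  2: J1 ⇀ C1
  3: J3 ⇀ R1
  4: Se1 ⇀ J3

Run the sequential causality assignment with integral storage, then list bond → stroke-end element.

#0 stroke→J2
#1 stroke→J3
#2 stroke→J1
#3 stroke→R1
#4 stroke→J3

#4 →J3  (source Se1 imposes e)
#2 →J1  (prefer integral on C1)
#0 →J2  (closing 1-jn rule on J1)
#1 →J3  (J2: bond 0 brought effort, rest push out)
#3 →R1  (J3 needs exactly one f-in)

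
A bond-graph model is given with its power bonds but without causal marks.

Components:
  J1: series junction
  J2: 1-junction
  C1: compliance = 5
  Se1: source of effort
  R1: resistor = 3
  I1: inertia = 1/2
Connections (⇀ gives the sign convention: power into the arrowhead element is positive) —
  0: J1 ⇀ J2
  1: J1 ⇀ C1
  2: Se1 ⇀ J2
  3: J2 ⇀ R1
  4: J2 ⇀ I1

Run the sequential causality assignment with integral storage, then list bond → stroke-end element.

bond 0 stroke→J2
bond 1 stroke→J1
bond 2 stroke→J2
bond 3 stroke→J2
bond 4 stroke→I1

#2 stroke at J2  (Se1 (Se) sets effort on bond)
#1 stroke at J1  (C1: C, integral causality)
#0 stroke at J2  (closing 1-jn rule on J1)
#4 stroke at I1  (I1: I, integral causality)
#3 stroke at J2  (J2: bond 4 brought flow, rest push out)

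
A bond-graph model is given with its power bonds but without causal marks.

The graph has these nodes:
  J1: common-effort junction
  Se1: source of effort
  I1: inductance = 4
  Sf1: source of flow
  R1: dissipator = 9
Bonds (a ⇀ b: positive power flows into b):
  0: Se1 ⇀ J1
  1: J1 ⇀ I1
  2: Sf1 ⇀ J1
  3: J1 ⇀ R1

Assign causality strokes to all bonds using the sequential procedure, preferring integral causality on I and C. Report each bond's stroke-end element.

bond 0 →J1  (Se1: effort source, stroke at far end)
bond 2 →Sf1  (Sf1 (Sf) sets flow on bond)
bond 1 →I1  (common-e at J1 fixed by 0)
bond 3 →R1  (0-jn J1 has e-setter on 0)

#0 |J1
#1 |I1
#2 |Sf1
#3 |R1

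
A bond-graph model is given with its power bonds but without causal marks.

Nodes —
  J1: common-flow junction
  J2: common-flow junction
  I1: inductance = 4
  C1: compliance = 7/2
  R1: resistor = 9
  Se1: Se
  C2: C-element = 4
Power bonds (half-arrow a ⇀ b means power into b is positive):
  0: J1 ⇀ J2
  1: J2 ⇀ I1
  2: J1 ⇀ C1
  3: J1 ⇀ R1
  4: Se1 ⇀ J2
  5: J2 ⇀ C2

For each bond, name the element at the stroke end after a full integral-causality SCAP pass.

#0 stroke→J2
#1 stroke→I1
#2 stroke→J1
#3 stroke→J1
#4 stroke→J2
#5 stroke→J2

β4 →J2  (Se1 (Se) sets effort on bond)
β1 →I1  (prefer integral on I1)
β0 →J2  (J2: bond 1 brought flow, rest push out)
β5 →J2  (common-f at J2 fixed by 1)
β2 →J1  (J1: bond 0 brought flow, rest push out)
β3 →J1  (1-jn J1 has f-setter on 0)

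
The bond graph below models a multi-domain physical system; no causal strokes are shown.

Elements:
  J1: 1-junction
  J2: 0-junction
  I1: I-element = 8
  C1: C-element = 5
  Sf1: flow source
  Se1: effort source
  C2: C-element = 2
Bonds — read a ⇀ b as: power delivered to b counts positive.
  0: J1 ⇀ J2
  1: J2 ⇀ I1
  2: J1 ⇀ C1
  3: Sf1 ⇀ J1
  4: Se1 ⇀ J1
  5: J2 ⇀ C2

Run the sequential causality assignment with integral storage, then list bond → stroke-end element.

bond 0 |J1
bond 1 |I1
bond 2 |J1
bond 3 |Sf1
bond 4 |J1
bond 5 |J2

b3 |Sf1  (Sf1 (Sf) sets flow on bond)
b4 |J1  (source Se1 imposes e)
b0 |J1  (J1: bond 3 brought flow, rest push out)
b2 |J1  (J1 flow already set via bond 3)
b1 |I1  (I1 outputs flow p/I1)
b5 |J2  (J2 needs exactly one e-in)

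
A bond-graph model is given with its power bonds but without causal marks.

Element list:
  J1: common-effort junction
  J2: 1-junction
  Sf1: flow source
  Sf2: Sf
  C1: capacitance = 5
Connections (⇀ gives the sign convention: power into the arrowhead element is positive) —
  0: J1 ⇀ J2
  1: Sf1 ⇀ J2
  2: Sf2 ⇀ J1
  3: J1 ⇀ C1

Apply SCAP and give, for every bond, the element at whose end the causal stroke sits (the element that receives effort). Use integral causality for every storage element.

b0 stroke→J2
b1 stroke→Sf1
b2 stroke→Sf2
b3 stroke→J1

β1 stroke→Sf1  (Sf1 (Sf) sets flow on bond)
β2 stroke→Sf2  (Sf2 (Sf) sets flow on bond)
β0 stroke→J2  (1-jn J2 has f-setter on 1)
β3 stroke→J1  (only one effort-in slot at J1)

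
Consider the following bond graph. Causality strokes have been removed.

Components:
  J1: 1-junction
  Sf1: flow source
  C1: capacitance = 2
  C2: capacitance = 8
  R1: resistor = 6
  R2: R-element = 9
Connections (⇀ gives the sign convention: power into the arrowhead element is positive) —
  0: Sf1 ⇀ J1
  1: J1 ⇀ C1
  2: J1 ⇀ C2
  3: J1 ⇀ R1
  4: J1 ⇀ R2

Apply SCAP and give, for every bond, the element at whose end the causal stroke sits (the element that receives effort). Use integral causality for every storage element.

b0 |Sf1  (source Sf1 imposes f)
b1 |J1  (common-f at J1 fixed by 0)
b2 |J1  (J1: bond 0 brought flow, rest push out)
b3 |J1  (1-jn J1 has f-setter on 0)
b4 |J1  (common-f at J1 fixed by 0)

bond 0 →Sf1
bond 1 →J1
bond 2 →J1
bond 3 →J1
bond 4 →J1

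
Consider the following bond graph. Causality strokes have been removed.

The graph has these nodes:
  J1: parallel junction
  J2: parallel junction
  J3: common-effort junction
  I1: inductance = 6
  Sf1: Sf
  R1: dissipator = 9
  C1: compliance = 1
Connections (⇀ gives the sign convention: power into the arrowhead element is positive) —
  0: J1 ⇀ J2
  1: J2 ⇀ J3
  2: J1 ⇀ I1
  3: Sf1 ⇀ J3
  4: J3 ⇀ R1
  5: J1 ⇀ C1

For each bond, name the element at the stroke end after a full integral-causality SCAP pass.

#0 stroke→J2
#1 stroke→J3
#2 stroke→I1
#3 stroke→Sf1
#4 stroke→R1
#5 stroke→J1

β3 stroke at Sf1  (Sf1 (Sf) sets flow on bond)
β2 stroke at I1  (I1 outputs flow p/I1)
β5 stroke at J1  (C1 outputs effort q/C1)
β0 stroke at J2  (0-jn J1 has e-setter on 5)
β1 stroke at J3  (J2: bond 0 brought effort, rest push out)
β4 stroke at R1  (common-e at J3 fixed by 1)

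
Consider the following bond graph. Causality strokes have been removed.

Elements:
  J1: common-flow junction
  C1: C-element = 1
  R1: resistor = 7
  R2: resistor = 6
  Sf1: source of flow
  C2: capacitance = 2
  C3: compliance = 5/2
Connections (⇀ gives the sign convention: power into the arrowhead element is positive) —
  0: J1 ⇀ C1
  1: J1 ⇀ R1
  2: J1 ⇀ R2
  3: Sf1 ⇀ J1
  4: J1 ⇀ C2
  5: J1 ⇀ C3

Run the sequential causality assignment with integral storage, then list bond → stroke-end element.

#3 stroke at Sf1  (Sf1: flow source, stroke at near end)
#0 stroke at J1  (1-jn J1 has f-setter on 3)
#1 stroke at J1  (common-f at J1 fixed by 3)
#2 stroke at J1  (J1 flow already set via bond 3)
#4 stroke at J1  (common-f at J1 fixed by 3)
#5 stroke at J1  (J1 flow already set via bond 3)

β0 stroke→J1
β1 stroke→J1
β2 stroke→J1
β3 stroke→Sf1
β4 stroke→J1
β5 stroke→J1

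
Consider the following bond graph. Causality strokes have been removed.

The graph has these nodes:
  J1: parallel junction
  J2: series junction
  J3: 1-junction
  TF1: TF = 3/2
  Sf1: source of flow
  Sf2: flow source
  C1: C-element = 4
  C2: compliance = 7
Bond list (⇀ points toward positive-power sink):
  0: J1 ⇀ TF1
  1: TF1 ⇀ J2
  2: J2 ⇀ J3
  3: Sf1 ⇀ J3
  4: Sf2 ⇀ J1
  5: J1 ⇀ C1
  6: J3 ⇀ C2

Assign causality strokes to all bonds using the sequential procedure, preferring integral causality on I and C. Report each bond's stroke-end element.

b0 stroke→TF1
b1 stroke→J2
b2 stroke→J3
b3 stroke→Sf1
b4 stroke→Sf2
b5 stroke→J1
b6 stroke→J3

β3 |Sf1  (Sf1 fixes flow; stroke at Sf1)
β4 |Sf2  (source Sf2 imposes f)
β2 |J3  (common-f at J3 fixed by 3)
β6 |J3  (1-jn J3 has f-setter on 3)
β1 |J2  (1-jn J2 has f-setter on 2)
β0 |TF1  (TF1: transformer flips bond 1)
β5 |J1  (J1: last free bond brings effort in)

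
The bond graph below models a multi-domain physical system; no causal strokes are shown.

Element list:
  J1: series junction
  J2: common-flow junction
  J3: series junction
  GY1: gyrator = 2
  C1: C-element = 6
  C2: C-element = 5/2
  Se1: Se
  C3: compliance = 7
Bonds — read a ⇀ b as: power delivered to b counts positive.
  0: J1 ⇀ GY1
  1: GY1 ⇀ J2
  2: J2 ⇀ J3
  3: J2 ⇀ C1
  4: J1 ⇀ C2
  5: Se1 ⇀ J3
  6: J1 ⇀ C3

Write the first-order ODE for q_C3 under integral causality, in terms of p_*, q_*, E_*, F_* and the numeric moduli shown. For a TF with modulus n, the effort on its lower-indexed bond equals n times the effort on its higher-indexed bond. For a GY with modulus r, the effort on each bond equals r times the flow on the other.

dq_C3/dt = -E_Se1/2 + q_C1/12

#5 →J3  (Se1 fixes effort; stroke away)
#2 →J2  (J3 needs exactly one f-in)
#3 →J2  (C1 outputs effort q/C1)
#1 →GY1  (J2: last free bond brings flow in)
#0 →GY1  (GY GY1: same side as bond 1)
#4 →J1  (1-jn J1 has f-setter on 0)
#6 →J1  (J1: bond 0 brought flow, rest push out)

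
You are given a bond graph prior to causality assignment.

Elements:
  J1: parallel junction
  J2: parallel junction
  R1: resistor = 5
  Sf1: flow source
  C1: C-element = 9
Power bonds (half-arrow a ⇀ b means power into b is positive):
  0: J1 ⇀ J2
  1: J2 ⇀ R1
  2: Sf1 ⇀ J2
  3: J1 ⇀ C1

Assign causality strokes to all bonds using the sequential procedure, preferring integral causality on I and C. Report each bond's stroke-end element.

b2 →Sf1  (Sf1 (Sf) sets flow on bond)
b3 →J1  (C1: C, integral causality)
b0 →J2  (J1 effort already set via bond 3)
b1 →R1  (0-jn J2 has e-setter on 0)

bond 0 stroke→J2
bond 1 stroke→R1
bond 2 stroke→Sf1
bond 3 stroke→J1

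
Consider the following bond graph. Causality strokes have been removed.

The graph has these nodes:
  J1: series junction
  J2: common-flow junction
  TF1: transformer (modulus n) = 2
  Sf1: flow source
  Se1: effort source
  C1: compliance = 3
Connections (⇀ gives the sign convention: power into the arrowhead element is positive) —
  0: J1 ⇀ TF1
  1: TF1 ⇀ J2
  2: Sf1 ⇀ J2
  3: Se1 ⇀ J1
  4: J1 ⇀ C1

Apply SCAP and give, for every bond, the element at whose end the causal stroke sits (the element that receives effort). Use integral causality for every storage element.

#0 stroke→TF1
#1 stroke→J2
#2 stroke→Sf1
#3 stroke→J1
#4 stroke→J1

bond 2 stroke→Sf1  (Sf1 (Sf) sets flow on bond)
bond 3 stroke→J1  (Se1 fixes effort; stroke away)
bond 1 stroke→J2  (J2: bond 2 brought flow, rest push out)
bond 0 stroke→TF1  (TF1 one-in-one-out from 1)
bond 4 stroke→J1  (J1: bond 0 brought flow, rest push out)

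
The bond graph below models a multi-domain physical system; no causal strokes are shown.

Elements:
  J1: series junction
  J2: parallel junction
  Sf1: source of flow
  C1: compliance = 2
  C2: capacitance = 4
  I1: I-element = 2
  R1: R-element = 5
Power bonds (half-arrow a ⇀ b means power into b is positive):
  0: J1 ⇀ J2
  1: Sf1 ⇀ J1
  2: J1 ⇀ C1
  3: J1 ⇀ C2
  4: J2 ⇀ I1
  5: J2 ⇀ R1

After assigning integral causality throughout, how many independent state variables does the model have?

3  (C1, C2, I1 all integral)

β1 |Sf1  (Sf1 fixes flow; stroke at Sf1)
β0 |J1  (common-f at J1 fixed by 1)
β2 |J1  (J1: bond 1 brought flow, rest push out)
β3 |J1  (1-jn J1 has f-setter on 1)
β4 |I1  (I1 outputs flow p/I1)
β5 |J2  (J2: last free bond brings effort in)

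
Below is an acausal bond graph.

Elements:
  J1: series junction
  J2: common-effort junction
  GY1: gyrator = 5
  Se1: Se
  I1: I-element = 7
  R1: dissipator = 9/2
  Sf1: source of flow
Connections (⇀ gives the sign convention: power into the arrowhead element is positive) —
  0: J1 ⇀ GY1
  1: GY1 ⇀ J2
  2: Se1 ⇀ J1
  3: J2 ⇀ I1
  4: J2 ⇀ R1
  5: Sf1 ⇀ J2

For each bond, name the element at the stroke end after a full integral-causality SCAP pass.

b0 →GY1
b1 →GY1
b2 →J1
b3 →I1
b4 →J2
b5 →Sf1

b2 |J1  (Se1 (Se) sets effort on bond)
b5 |Sf1  (Sf1 fixes flow; stroke at Sf1)
b0 |GY1  (J1 needs exactly one f-in)
b1 |GY1  (GY1: gyrator matches bond 0)
b3 |I1  (prefer integral on I1)
b4 |J2  (only one effort-in slot at J2)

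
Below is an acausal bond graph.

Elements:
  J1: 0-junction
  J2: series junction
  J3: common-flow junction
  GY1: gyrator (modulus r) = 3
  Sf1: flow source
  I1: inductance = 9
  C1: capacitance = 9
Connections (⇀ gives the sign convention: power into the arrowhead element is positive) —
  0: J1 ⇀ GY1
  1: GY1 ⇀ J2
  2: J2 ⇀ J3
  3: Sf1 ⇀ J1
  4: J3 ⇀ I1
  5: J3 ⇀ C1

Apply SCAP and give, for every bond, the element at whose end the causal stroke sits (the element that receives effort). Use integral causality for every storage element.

bond 3 stroke at Sf1  (Sf1 (Sf) sets flow on bond)
bond 0 stroke at J1  (J1 needs exactly one e-in)
bond 1 stroke at J2  (GY1: gyrator matches bond 0)
bond 2 stroke at J3  (only one flow-in slot at J2)
bond 4 stroke at I1  (I1: I, integral causality)
bond 5 stroke at J3  (J3 flow already set via bond 4)

#0 stroke at J1
#1 stroke at J2
#2 stroke at J3
#3 stroke at Sf1
#4 stroke at I1
#5 stroke at J3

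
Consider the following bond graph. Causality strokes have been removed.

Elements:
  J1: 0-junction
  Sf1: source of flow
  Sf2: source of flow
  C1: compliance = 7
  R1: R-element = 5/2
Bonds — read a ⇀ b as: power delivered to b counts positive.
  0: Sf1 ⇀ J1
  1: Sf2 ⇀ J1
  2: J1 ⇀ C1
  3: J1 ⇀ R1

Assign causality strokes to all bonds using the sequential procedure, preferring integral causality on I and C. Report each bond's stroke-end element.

bond 0 →Sf1
bond 1 →Sf2
bond 2 →J1
bond 3 →R1

bond 0 stroke→Sf1  (Sf1 fixes flow; stroke at Sf1)
bond 1 stroke→Sf2  (Sf2 (Sf) sets flow on bond)
bond 2 stroke→J1  (C1: C, integral causality)
bond 3 stroke→R1  (0-jn J1 has e-setter on 2)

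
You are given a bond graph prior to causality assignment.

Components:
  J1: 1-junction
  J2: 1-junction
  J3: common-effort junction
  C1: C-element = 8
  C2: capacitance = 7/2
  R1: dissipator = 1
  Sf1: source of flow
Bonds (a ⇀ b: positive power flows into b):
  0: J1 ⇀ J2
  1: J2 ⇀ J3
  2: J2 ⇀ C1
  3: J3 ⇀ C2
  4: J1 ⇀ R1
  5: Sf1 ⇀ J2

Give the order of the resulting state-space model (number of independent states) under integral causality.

bond 5 |Sf1  (Sf1 (Sf) sets flow on bond)
bond 0 |J2  (common-f at J2 fixed by 5)
bond 1 |J2  (common-f at J2 fixed by 5)
bond 2 |J2  (common-f at J2 fixed by 5)
bond 3 |J3  (only one effort-in slot at J3)
bond 4 |J1  (J1: bond 0 brought flow, rest push out)

2  (C1, C2 all integral)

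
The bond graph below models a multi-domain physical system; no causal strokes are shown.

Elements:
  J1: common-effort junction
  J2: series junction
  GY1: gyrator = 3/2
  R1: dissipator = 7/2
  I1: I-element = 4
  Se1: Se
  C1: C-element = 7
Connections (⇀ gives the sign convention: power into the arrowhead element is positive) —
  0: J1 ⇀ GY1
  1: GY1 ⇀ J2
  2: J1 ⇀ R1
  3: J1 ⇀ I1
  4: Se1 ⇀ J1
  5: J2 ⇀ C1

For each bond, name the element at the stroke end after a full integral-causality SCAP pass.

b4 →J1  (Se1: effort source, stroke at far end)
b0 →GY1  (J1: bond 4 brought effort, rest push out)
b2 →R1  (0-jn J1 has e-setter on 4)
b3 →I1  (J1 effort already set via bond 4)
b1 →GY1  (through GY1, causality inverts; strokes same side of GY1)
b5 →J2  (common-f at J2 fixed by 1)

b0 stroke→GY1
b1 stroke→GY1
b2 stroke→R1
b3 stroke→I1
b4 stroke→J1
b5 stroke→J2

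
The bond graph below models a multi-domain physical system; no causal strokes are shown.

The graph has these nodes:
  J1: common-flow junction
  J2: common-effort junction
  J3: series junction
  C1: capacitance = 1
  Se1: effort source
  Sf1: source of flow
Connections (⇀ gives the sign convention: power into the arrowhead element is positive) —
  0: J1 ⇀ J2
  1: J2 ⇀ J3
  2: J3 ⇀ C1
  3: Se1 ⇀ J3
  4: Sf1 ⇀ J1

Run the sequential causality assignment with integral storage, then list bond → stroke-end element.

bond 3 →J3  (Se1: effort source, stroke at far end)
bond 4 →Sf1  (Sf1 (Sf) sets flow on bond)
bond 0 →J1  (J1: bond 4 brought flow, rest push out)
bond 1 →J2  (only one effort-in slot at J2)
bond 2 →J3  (J3 flow already set via bond 1)

bond 0 stroke→J1
bond 1 stroke→J2
bond 2 stroke→J3
bond 3 stroke→J3
bond 4 stroke→Sf1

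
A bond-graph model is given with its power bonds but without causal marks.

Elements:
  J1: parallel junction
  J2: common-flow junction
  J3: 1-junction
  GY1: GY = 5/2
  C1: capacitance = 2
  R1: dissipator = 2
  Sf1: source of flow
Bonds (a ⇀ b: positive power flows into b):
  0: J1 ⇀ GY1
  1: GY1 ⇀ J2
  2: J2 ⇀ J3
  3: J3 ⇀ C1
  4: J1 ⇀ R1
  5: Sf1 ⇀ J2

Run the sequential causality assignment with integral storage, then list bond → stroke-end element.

bond 5 stroke at Sf1  (Sf1 (Sf) sets flow on bond)
bond 1 stroke at J2  (1-jn J2 has f-setter on 5)
bond 2 stroke at J2  (J2: bond 5 brought flow, rest push out)
bond 3 stroke at J3  (common-f at J3 fixed by 2)
bond 0 stroke at J1  (GY1: gyrator matches bond 1)
bond 4 stroke at R1  (J1: bond 0 brought effort, rest push out)

β0 |J1
β1 |J2
β2 |J2
β3 |J3
β4 |R1
β5 |Sf1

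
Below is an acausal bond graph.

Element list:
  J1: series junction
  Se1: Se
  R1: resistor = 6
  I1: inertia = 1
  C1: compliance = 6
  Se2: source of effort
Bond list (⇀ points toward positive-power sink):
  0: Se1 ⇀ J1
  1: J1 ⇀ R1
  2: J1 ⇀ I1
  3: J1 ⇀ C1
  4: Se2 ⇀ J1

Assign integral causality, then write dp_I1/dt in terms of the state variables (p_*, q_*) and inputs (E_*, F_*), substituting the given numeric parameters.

β0 |J1  (Se1 fixes effort; stroke away)
β4 |J1  (Se2 (Se) sets effort on bond)
β2 |I1  (prefer integral on I1)
β1 |J1  (common-f at J1 fixed by 2)
β3 |J1  (J1 flow already set via bond 2)

dp_I1/dt = E_Se1 + E_Se2 - 6*p_I1 - q_C1/6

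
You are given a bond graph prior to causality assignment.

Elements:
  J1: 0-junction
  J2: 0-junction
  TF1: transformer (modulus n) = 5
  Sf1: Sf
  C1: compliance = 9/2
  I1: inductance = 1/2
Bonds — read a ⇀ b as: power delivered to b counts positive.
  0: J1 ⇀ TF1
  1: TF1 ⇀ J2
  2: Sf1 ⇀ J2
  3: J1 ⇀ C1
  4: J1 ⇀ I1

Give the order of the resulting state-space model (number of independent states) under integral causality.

2  (C1, I1 all integral)

b2 →Sf1  (Sf1 (Sf) sets flow on bond)
b1 →J2  (J2 needs exactly one e-in)
b0 →TF1  (TF TF1: opposite of bond 1)
b3 →J1  (C1: C, integral causality)
b4 →I1  (J1 effort already set via bond 3)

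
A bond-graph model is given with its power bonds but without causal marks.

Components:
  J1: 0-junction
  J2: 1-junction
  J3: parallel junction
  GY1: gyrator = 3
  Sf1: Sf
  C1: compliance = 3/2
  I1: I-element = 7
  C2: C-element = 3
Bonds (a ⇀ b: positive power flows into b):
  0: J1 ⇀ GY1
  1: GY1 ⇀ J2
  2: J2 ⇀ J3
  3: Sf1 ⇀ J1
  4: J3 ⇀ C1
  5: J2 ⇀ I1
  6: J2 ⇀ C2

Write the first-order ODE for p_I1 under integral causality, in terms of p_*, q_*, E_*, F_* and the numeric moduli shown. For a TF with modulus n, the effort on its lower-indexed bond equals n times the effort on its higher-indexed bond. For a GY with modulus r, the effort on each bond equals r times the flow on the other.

b3 stroke→Sf1  (source Sf1 imposes f)
b0 stroke→J1  (J1: last free bond brings effort in)
b1 stroke→J2  (through GY1, causality inverts; strokes same side of GY1)
b4 stroke→J3  (C1: C, integral causality)
b2 stroke→J2  (J3: bond 4 brought effort, rest push out)
b5 stroke→I1  (I1 integral (f out))
b6 stroke→J2  (J2 flow already set via bond 5)

dp_I1/dt = 3*F_Sf1 - 2*q_C1/3 - q_C2/3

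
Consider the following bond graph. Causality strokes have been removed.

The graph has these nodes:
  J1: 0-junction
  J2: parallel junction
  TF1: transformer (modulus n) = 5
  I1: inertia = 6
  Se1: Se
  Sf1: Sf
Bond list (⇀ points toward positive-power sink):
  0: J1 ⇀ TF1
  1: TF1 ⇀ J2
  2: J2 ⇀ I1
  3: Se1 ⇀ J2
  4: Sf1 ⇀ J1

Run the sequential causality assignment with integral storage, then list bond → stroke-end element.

#3 stroke at J2  (Se1: effort source, stroke at far end)
#4 stroke at Sf1  (Sf1: flow source, stroke at near end)
#0 stroke at J1  (J1: last free bond brings effort in)
#1 stroke at TF1  (common-e at J2 fixed by 3)
#2 stroke at I1  (common-e at J2 fixed by 3)

bond 0 →J1
bond 1 →TF1
bond 2 →I1
bond 3 →J2
bond 4 →Sf1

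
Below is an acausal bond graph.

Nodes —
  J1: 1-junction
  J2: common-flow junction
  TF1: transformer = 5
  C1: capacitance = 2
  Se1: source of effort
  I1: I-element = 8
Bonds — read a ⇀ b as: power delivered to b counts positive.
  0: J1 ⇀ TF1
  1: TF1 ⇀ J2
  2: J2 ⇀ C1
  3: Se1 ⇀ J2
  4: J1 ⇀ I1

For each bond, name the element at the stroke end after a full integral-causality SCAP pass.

b0 stroke→J1
b1 stroke→TF1
b2 stroke→J2
b3 stroke→J2
b4 stroke→I1

#3 →J2  (Se1 fixes effort; stroke away)
#2 →J2  (prefer integral on C1)
#1 →TF1  (J2: last free bond brings flow in)
#0 →J1  (TF TF1: opposite of bond 1)
#4 →I1  (closing 1-jn rule on J1)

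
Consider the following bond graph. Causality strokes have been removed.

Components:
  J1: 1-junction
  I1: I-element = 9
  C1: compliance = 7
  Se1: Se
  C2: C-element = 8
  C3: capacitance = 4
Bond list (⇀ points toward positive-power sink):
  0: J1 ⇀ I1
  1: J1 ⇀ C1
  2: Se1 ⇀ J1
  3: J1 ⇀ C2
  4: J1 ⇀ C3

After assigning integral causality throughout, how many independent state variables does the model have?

β2 →J1  (source Se1 imposes e)
β0 →I1  (I1: I, integral causality)
β1 →J1  (common-f at J1 fixed by 0)
β3 →J1  (J1: bond 0 brought flow, rest push out)
β4 →J1  (common-f at J1 fixed by 0)

4  (C1, C2, C3, I1 all integral)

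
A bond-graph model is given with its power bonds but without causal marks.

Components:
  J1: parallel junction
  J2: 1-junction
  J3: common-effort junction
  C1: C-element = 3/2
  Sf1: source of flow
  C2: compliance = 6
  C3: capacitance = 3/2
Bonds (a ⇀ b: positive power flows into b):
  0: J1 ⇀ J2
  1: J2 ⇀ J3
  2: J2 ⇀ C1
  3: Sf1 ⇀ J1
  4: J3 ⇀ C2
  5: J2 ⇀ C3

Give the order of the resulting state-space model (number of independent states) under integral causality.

β3 →Sf1  (source Sf1 imposes f)
β0 →J1  (J1 needs exactly one e-in)
β1 →J2  (J2 flow already set via bond 0)
β2 →J2  (J2: bond 0 brought flow, rest push out)
β5 →J2  (J2: bond 0 brought flow, rest push out)
β4 →J3  (J3: last free bond brings effort in)

3  (C1, C2, C3 all integral)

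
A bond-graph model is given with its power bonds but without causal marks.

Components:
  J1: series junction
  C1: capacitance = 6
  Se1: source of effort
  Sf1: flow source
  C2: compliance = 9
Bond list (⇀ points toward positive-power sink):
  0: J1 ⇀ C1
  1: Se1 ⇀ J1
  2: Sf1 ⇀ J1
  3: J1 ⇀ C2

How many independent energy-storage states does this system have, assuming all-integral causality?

bond 1 stroke at J1  (Se1 fixes effort; stroke away)
bond 2 stroke at Sf1  (Sf1: flow source, stroke at near end)
bond 0 stroke at J1  (J1: bond 2 brought flow, rest push out)
bond 3 stroke at J1  (J1 flow already set via bond 2)

2  (C1, C2 all integral)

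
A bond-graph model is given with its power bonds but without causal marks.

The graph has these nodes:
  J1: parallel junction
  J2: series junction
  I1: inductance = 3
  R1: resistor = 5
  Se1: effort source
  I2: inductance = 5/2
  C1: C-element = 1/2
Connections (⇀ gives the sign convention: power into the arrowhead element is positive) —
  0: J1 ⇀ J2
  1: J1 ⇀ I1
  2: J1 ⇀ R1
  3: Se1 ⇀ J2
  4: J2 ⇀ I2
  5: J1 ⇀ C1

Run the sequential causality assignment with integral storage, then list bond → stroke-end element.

b0 |J2
b1 |I1
b2 |R1
b3 |J2
b4 |I2
b5 |J1

#3 →J2  (Se1 (Se) sets effort on bond)
#1 →I1  (I1 outputs flow p/I1)
#4 →I2  (I2: I, integral causality)
#0 →J2  (1-jn J2 has f-setter on 4)
#5 →J1  (C1: C, integral causality)
#2 →R1  (common-e at J1 fixed by 5)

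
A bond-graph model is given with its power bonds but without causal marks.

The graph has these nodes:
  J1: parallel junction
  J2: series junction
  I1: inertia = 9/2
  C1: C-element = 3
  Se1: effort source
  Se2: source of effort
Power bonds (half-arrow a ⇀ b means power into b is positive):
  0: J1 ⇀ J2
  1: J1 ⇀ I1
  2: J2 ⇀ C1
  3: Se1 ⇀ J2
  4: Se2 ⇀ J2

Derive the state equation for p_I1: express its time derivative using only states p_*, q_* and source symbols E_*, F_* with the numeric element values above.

dp_I1/dt = -E_Se1 - E_Se2 + q_C1/3

β3 stroke at J2  (Se1 fixes effort; stroke away)
β4 stroke at J2  (Se2 (Se) sets effort on bond)
β1 stroke at I1  (I1 integral (f out))
β0 stroke at J1  (J1 needs exactly one e-in)
β2 stroke at J2  (J2: bond 0 brought flow, rest push out)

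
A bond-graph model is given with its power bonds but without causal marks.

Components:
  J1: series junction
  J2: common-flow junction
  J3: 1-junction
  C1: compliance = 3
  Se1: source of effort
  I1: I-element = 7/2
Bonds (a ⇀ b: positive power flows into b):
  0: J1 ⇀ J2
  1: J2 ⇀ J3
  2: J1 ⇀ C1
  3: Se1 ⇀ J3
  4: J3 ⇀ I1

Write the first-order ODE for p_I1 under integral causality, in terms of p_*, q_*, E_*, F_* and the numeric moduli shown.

dp_I1/dt = E_Se1 - q_C1/3

bond 3 stroke at J3  (Se1 (Se) sets effort on bond)
bond 2 stroke at J1  (C1 outputs effort q/C1)
bond 0 stroke at J2  (J1 needs exactly one f-in)
bond 1 stroke at J3  (J2: last free bond brings flow in)
bond 4 stroke at I1  (J3 needs exactly one f-in)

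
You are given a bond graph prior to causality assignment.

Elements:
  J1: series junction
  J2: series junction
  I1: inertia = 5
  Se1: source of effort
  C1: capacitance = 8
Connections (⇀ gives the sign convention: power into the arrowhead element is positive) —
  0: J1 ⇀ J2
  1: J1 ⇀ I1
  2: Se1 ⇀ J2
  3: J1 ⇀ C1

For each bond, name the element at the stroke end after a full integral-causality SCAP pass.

#2 →J2  (Se1 fixes effort; stroke away)
#0 →J1  (J2: last free bond brings flow in)
#1 →I1  (I1: I, integral causality)
#3 →J1  (1-jn J1 has f-setter on 1)

b0 →J1
b1 →I1
b2 →J2
b3 →J1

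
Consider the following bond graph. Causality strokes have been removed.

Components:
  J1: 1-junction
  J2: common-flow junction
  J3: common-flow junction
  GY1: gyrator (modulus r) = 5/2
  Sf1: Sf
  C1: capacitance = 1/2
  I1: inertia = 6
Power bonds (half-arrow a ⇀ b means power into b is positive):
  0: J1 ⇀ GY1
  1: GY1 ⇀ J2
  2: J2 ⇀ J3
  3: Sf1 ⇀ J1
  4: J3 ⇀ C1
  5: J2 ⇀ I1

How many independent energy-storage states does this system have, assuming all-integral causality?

2  (C1, I1 all integral)

β3 stroke at Sf1  (Sf1 fixes flow; stroke at Sf1)
β0 stroke at J1  (J1 flow already set via bond 3)
β1 stroke at J2  (GY1: gyrator matches bond 0)
β4 stroke at J3  (prefer integral on C1)
β2 stroke at J2  (only one flow-in slot at J3)
β5 stroke at I1  (only one flow-in slot at J2)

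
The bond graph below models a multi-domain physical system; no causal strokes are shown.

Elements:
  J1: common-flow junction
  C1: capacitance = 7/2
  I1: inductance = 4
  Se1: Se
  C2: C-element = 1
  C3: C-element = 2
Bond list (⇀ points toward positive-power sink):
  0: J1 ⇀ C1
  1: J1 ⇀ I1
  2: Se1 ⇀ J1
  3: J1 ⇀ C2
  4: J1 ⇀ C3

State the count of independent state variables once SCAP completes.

b2 stroke→J1  (source Se1 imposes e)
b0 stroke→J1  (C1: C, integral causality)
b1 stroke→I1  (prefer integral on I1)
b3 stroke→J1  (J1 flow already set via bond 1)
b4 stroke→J1  (common-f at J1 fixed by 1)

4  (C1, C2, C3, I1 all integral)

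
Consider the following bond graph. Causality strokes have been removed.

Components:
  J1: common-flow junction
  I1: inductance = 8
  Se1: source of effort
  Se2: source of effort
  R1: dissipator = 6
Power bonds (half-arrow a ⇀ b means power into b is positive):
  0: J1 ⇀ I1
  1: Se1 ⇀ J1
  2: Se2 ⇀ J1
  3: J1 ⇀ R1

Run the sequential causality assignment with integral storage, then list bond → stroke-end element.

b0 |I1
b1 |J1
b2 |J1
b3 |J1

b1 stroke at J1  (Se1 (Se) sets effort on bond)
b2 stroke at J1  (Se2 fixes effort; stroke away)
b0 stroke at I1  (I1 integral (f out))
b3 stroke at J1  (J1: bond 0 brought flow, rest push out)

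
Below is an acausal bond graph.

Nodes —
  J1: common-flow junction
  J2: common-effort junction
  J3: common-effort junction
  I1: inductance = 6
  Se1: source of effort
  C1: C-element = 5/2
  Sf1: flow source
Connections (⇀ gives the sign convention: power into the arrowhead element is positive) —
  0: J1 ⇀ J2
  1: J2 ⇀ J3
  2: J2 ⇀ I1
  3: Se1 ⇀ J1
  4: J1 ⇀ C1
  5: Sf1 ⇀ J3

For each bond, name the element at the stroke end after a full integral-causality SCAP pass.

#3 stroke at J1  (source Se1 imposes e)
#5 stroke at Sf1  (Sf1 (Sf) sets flow on bond)
#1 stroke at J3  (only one effort-in slot at J3)
#2 stroke at I1  (I1: I, integral causality)
#0 stroke at J2  (J2: last free bond brings effort in)
#4 stroke at J1  (J1: bond 0 brought flow, rest push out)

β0 →J2
β1 →J3
β2 →I1
β3 →J1
β4 →J1
β5 →Sf1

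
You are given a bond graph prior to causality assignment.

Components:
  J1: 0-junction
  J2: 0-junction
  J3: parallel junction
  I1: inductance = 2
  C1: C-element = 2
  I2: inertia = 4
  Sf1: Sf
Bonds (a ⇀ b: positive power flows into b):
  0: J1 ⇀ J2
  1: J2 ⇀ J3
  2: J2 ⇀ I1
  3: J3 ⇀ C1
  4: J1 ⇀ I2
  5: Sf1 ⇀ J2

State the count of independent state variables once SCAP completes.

3  (C1, I1, I2 all integral)

β5 stroke at Sf1  (source Sf1 imposes f)
β2 stroke at I1  (I1: I, integral causality)
β3 stroke at J3  (C1 integral (e out))
β1 stroke at J2  (J3 effort already set via bond 3)
β0 stroke at J1  (J2 effort already set via bond 1)
β4 stroke at I2  (0-jn J1 has e-setter on 0)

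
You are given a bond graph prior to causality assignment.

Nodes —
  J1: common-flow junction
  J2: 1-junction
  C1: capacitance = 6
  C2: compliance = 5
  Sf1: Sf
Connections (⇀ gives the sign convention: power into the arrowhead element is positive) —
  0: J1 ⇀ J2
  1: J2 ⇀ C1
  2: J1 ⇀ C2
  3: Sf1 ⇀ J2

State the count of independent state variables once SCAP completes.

b3 |Sf1  (Sf1 fixes flow; stroke at Sf1)
b0 |J2  (J2 flow already set via bond 3)
b1 |J2  (J2: bond 3 brought flow, rest push out)
b2 |J1  (J1: bond 0 brought flow, rest push out)

2  (C1, C2 all integral)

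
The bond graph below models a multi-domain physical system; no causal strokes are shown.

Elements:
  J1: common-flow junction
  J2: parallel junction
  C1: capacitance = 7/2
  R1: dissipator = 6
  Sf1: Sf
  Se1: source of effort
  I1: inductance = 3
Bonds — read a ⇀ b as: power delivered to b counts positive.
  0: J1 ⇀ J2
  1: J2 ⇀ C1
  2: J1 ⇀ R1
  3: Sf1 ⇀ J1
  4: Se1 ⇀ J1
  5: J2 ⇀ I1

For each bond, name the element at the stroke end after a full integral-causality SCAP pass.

b0 |J1
b1 |J2
b2 |J1
b3 |Sf1
b4 |J1
b5 |I1

bond 3 →Sf1  (source Sf1 imposes f)
bond 4 →J1  (Se1 fixes effort; stroke away)
bond 0 →J1  (common-f at J1 fixed by 3)
bond 2 →J1  (J1 flow already set via bond 3)
bond 1 →J2  (C1: C, integral causality)
bond 5 →I1  (0-jn J2 has e-setter on 1)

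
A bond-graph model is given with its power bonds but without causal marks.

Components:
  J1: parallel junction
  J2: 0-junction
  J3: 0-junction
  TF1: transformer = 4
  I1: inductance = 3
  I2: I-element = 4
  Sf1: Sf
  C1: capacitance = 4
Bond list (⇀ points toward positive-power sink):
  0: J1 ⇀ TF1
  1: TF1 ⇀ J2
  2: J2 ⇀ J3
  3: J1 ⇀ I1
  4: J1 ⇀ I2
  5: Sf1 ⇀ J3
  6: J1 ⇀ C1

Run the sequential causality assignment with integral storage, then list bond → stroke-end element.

b5 |Sf1  (Sf1: flow source, stroke at near end)
b2 |J3  (J3: last free bond brings effort in)
b1 |J2  (only one effort-in slot at J2)
b0 |TF1  (through TF1, causality passes straight; one stroke at TF1)
b3 |I1  (prefer integral on I1)
b4 |I2  (I2 integral (f out))
b6 |J1  (J1: last free bond brings effort in)

bond 0 stroke→TF1
bond 1 stroke→J2
bond 2 stroke→J3
bond 3 stroke→I1
bond 4 stroke→I2
bond 5 stroke→Sf1
bond 6 stroke→J1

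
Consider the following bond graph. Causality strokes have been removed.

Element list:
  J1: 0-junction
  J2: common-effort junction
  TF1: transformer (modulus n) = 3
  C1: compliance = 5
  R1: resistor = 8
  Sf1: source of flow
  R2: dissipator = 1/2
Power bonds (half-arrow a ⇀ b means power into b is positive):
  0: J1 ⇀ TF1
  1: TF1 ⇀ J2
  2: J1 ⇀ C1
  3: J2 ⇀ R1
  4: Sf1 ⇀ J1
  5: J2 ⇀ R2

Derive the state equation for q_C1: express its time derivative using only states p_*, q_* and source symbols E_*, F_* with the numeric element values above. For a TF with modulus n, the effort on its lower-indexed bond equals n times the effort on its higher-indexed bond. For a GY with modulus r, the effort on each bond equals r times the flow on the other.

#4 stroke→Sf1  (Sf1 (Sf) sets flow on bond)
#2 stroke→J1  (C1 outputs effort q/C1)
#0 stroke→TF1  (common-e at J1 fixed by 2)
#1 stroke→J2  (through TF1, causality passes straight; one stroke at TF1)
#3 stroke→R1  (0-jn J2 has e-setter on 1)
#5 stroke→R2  (J2: bond 1 brought effort, rest push out)

dq_C1/dt = F_Sf1 - 17*q_C1/360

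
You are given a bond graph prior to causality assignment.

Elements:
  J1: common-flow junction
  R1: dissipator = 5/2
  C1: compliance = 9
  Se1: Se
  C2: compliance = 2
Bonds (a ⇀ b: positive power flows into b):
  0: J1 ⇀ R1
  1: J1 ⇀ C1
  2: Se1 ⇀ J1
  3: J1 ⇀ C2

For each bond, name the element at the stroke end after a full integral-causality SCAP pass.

#0 stroke→R1
#1 stroke→J1
#2 stroke→J1
#3 stroke→J1

bond 2 stroke→J1  (source Se1 imposes e)
bond 1 stroke→J1  (C1 outputs effort q/C1)
bond 3 stroke→J1  (prefer integral on C2)
bond 0 stroke→R1  (only one flow-in slot at J1)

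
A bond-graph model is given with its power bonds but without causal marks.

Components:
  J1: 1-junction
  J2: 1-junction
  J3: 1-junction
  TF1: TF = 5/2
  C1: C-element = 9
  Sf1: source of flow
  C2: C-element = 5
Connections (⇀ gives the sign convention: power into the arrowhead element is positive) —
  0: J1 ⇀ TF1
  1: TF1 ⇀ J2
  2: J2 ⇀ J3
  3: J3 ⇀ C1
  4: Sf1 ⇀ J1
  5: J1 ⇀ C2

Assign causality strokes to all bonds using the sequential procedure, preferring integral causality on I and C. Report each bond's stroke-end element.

β4 stroke at Sf1  (Sf1: flow source, stroke at near end)
β0 stroke at J1  (J1: bond 4 brought flow, rest push out)
β5 stroke at J1  (1-jn J1 has f-setter on 4)
β1 stroke at TF1  (TF1 one-in-one-out from 0)
β2 stroke at J2  (common-f at J2 fixed by 1)
β3 stroke at J3  (1-jn J3 has f-setter on 2)

b0 |J1
b1 |TF1
b2 |J2
b3 |J3
b4 |Sf1
b5 |J1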